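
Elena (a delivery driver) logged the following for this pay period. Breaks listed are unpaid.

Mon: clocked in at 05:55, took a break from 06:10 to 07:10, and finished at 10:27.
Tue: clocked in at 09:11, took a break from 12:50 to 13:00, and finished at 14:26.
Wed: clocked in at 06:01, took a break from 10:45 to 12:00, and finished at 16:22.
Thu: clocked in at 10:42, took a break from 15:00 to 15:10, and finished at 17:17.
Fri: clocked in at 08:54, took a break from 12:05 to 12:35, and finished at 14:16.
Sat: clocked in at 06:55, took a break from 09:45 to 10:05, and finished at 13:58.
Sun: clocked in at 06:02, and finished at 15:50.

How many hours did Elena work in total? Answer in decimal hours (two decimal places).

Mon: 05:55–10:27 = 4 h 32 min; less 60 min break → 3 h 32 min
Tue: 09:11–14:26 = 5 h 15 min; less 10 min break → 5 h 5 min
Wed: 06:01–16:22 = 10 h 21 min; less 75 min break → 9 h 6 min
Thu: 10:42–17:17 = 6 h 35 min; less 10 min break → 6 h 25 min
Fri: 08:54–14:16 = 5 h 22 min; less 30 min break → 4 h 52 min
Sat: 06:55–13:58 = 7 h 3 min; less 20 min break → 6 h 43 min
Sun: 06:02–15:50 = 9 h 48 min
Total: 3 h 32 min + 5 h 5 min + 9 h 6 min + 6 h 25 min + 4 h 52 min + 6 h 43 min + 9 h 48 min = 45 h 31 min.

45.52 hours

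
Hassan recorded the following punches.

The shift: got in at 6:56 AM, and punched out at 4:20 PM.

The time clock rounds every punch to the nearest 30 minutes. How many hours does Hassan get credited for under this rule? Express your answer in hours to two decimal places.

The shift: in 6:56 AM→7:00 AM, out 4:20 PM→4:30 PM; 9 h 30 min

9.50 hours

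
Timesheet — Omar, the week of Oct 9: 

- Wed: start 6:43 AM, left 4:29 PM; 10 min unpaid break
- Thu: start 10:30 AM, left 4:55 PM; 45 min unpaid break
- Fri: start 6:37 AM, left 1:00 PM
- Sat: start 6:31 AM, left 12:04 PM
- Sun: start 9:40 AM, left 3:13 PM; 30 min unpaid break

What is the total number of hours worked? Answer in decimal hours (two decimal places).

32.25 hours

Wed: 6:43 AM–4:29 PM = 9 h 46 min; less 10 min break → 9 h 36 min
Thu: 10:30 AM–4:55 PM = 6 h 25 min; less 45 min break → 5 h 40 min
Fri: 6:37 AM–1:00 PM = 6 h 23 min
Sat: 6:31 AM–12:04 PM = 5 h 33 min
Sun: 9:40 AM–3:13 PM = 5 h 33 min; less 30 min break → 5 h 3 min
Total: 9 h 36 min + 5 h 40 min + 6 h 23 min + 5 h 33 min + 5 h 3 min = 32 h 15 min.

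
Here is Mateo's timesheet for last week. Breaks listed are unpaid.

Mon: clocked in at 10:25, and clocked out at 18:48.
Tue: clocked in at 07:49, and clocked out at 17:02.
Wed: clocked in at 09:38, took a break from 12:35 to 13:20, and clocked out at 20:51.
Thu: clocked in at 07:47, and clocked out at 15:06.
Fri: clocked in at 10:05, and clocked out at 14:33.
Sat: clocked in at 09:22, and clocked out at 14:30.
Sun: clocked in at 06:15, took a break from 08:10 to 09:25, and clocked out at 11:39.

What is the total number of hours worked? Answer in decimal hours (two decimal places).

49.13 hours

Mon: 10:25–18:48 = 8 h 23 min
Tue: 07:49–17:02 = 9 h 13 min
Wed: 09:38–20:51 = 11 h 13 min; less 45 min break → 10 h 28 min
Thu: 07:47–15:06 = 7 h 19 min
Fri: 10:05–14:33 = 4 h 28 min
Sat: 09:22–14:30 = 5 h 8 min
Sun: 06:15–11:39 = 5 h 24 min; less 75 min break → 4 h 9 min
Total: 8 h 23 min + 9 h 13 min + 10 h 28 min + 7 h 19 min + 4 h 28 min + 5 h 8 min + 4 h 9 min = 49 h 8 min.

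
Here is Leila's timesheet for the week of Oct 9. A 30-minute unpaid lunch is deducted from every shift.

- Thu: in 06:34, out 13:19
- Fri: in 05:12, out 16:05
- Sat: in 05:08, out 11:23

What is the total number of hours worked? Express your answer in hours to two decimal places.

22.38 hours

Thu: 06:34–13:19 = 6 h 45 min; less 30 min break → 6 h 15 min
Fri: 05:12–16:05 = 10 h 53 min; less 30 min break → 10 h 23 min
Sat: 05:08–11:23 = 6 h 15 min; less 30 min break → 5 h 45 min
Total: 6 h 15 min + 10 h 23 min + 5 h 45 min = 22 h 23 min.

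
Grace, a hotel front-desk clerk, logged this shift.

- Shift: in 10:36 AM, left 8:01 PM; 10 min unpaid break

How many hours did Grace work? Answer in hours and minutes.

9 h 15 min

Shift: 10:36 AM–8:01 PM = 9 h 25 min; less 10 min break → 9 h 15 min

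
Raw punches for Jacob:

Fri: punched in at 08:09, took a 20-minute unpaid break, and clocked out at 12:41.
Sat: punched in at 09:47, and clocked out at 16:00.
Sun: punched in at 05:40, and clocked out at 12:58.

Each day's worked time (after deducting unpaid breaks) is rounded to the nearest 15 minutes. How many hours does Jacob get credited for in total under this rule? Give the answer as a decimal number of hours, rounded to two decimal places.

17.75 hours

Fri: 08:09–12:41 = 4 h 32 min − 20 min = 4 h 12 min → rounds to 4 h 15 min
Sat: 09:47–16:00 = 6 h 13 min → rounds to 6 h 15 min
Sun: 05:40–12:58 = 7 h 18 min → rounds to 7 h 15 min
Total credited: 17 h 45 min.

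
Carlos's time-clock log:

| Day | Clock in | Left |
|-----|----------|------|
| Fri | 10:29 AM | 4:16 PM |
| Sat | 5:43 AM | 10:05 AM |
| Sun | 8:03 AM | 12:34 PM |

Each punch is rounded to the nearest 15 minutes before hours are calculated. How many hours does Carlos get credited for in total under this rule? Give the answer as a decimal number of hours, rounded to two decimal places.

Fri: in 10:29 AM→10:30 AM, out 4:16 PM→4:15 PM; 5 h 45 min
Sat: in 5:43 AM→5:45 AM, out 10:05 AM→10:00 AM; 4 h 15 min
Sun: in 8:03 AM→8:00 AM, out 12:34 PM→12:30 PM; 4 h 30 min
Total credited: 14 h 30 min.

14.50 hours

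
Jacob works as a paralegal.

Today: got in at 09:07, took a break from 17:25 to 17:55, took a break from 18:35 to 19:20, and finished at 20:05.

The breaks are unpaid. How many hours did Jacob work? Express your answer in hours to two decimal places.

9.72 hours

Today: 09:07–20:05 = 10 h 58 min; less 75 min break → 9 h 43 min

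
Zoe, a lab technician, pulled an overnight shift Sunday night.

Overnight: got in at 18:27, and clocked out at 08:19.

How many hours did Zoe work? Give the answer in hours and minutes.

13 h 52 min

Overnight: 18:27 → midnight = 5 h 33 min; midnight → 08:19 = 8 h 19 min; span 13 h 52 min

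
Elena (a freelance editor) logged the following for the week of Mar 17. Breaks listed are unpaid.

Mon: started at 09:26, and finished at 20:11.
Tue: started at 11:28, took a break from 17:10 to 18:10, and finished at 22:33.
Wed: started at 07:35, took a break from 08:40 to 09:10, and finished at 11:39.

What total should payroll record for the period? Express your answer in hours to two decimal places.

Mon: 09:26–20:11 = 10 h 45 min
Tue: 11:28–22:33 = 11 h 5 min; less 60 min break → 10 h 5 min
Wed: 07:35–11:39 = 4 h 4 min; less 30 min break → 3 h 34 min
Total: 10 h 45 min + 10 h 5 min + 3 h 34 min = 24 h 24 min.

24.40 hours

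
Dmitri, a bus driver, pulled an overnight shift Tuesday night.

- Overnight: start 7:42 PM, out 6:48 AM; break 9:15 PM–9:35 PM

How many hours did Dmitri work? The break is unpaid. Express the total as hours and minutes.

10 h 46 min

Overnight: 7:42 PM → midnight = 4 h 18 min; midnight → 6:48 AM = 6 h 48 min; span 11 h 6 min; less 20 min break → 10 h 46 min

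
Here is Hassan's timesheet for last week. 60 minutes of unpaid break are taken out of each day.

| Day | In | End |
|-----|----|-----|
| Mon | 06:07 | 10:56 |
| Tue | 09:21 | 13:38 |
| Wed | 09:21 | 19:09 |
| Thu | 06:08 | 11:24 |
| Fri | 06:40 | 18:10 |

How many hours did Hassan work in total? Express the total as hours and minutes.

30 h 40 min

Mon: 06:07–10:56 = 4 h 49 min; less 60 min break → 3 h 49 min
Tue: 09:21–13:38 = 4 h 17 min; less 60 min break → 3 h 17 min
Wed: 09:21–19:09 = 9 h 48 min; less 60 min break → 8 h 48 min
Thu: 06:08–11:24 = 5 h 16 min; less 60 min break → 4 h 16 min
Fri: 06:40–18:10 = 11 h 30 min; less 60 min break → 10 h 30 min
Total: 3 h 49 min + 3 h 17 min + 8 h 48 min + 4 h 16 min + 10 h 30 min = 30 h 40 min.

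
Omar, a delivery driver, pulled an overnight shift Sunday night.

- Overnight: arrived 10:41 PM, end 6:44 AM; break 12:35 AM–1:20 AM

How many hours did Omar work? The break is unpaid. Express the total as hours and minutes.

7 h 18 min

Overnight: 10:41 PM → midnight = 1 h 19 min; midnight → 6:44 AM = 6 h 44 min; span 8 h 3 min; less 45 min break → 7 h 18 min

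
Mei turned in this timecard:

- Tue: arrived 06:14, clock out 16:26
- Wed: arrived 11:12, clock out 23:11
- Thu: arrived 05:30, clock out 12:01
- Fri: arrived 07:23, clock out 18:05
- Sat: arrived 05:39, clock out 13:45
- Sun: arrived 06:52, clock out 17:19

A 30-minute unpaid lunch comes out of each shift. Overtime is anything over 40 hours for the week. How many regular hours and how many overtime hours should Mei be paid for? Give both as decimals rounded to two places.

Regular 40.00 hours, overtime 14.95 hours

Tue: 06:14–16:26 = 10 h 12 min; less 30 min break → 9 h 42 min
Wed: 11:12–23:11 = 11 h 59 min; less 30 min break → 11 h 29 min
Thu: 05:30–12:01 = 6 h 31 min; less 30 min break → 6 h 1 min
Fri: 07:23–18:05 = 10 h 42 min; less 30 min break → 10 h 12 min
Sat: 05:39–13:45 = 8 h 6 min; less 30 min break → 7 h 36 min
Sun: 06:52–17:19 = 10 h 27 min; less 30 min break → 9 h 57 min
Total worked: 54 h 57 min = 54.95 h.
Threshold 40 h → overtime 14 h 57 min, regular 40 h 0 min.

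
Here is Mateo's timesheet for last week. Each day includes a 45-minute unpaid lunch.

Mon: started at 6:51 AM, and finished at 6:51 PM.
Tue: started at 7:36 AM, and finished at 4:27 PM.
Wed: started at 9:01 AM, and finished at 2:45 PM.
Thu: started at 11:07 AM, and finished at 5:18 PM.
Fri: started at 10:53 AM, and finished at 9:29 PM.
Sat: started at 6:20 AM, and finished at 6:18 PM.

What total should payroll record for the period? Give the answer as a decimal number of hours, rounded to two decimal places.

50.83 hours

Mon: 6:51 AM–6:51 PM = 12 h 0 min; less 45 min break → 11 h 15 min
Tue: 7:36 AM–4:27 PM = 8 h 51 min; less 45 min break → 8 h 6 min
Wed: 9:01 AM–2:45 PM = 5 h 44 min; less 45 min break → 4 h 59 min
Thu: 11:07 AM–5:18 PM = 6 h 11 min; less 45 min break → 5 h 26 min
Fri: 10:53 AM–9:29 PM = 10 h 36 min; less 45 min break → 9 h 51 min
Sat: 6:20 AM–6:18 PM = 11 h 58 min; less 45 min break → 11 h 13 min
Total: 11 h 15 min + 8 h 6 min + 4 h 59 min + 5 h 26 min + 9 h 51 min + 11 h 13 min = 50 h 50 min.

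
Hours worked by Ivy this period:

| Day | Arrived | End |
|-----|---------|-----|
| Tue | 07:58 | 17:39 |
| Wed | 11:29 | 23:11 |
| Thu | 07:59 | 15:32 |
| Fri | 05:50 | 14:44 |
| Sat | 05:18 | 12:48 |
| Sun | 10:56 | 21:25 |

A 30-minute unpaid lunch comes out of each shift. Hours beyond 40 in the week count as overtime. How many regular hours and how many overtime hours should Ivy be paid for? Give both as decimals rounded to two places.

Regular 40.00 hours, overtime 12.82 hours

Tue: 07:58–17:39 = 9 h 41 min; less 30 min break → 9 h 11 min
Wed: 11:29–23:11 = 11 h 42 min; less 30 min break → 11 h 12 min
Thu: 07:59–15:32 = 7 h 33 min; less 30 min break → 7 h 3 min
Fri: 05:50–14:44 = 8 h 54 min; less 30 min break → 8 h 24 min
Sat: 05:18–12:48 = 7 h 30 min; less 30 min break → 7 h 0 min
Sun: 10:56–21:25 = 10 h 29 min; less 30 min break → 9 h 59 min
Total worked: 52 h 49 min = 52.82 h.
Threshold 40 h → overtime 12 h 49 min, regular 40 h 0 min.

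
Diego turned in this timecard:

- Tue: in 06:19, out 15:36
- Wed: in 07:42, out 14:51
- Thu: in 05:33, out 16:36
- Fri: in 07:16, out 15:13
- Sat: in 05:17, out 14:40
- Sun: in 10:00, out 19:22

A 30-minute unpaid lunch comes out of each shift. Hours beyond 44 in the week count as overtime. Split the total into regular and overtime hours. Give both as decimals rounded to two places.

Regular 44.00 hours, overtime 7.18 hours

Tue: 06:19–15:36 = 9 h 17 min; less 30 min break → 8 h 47 min
Wed: 07:42–14:51 = 7 h 9 min; less 30 min break → 6 h 39 min
Thu: 05:33–16:36 = 11 h 3 min; less 30 min break → 10 h 33 min
Fri: 07:16–15:13 = 7 h 57 min; less 30 min break → 7 h 27 min
Sat: 05:17–14:40 = 9 h 23 min; less 30 min break → 8 h 53 min
Sun: 10:00–19:22 = 9 h 22 min; less 30 min break → 8 h 52 min
Total worked: 51 h 11 min = 51.18 h.
Threshold 44 h → overtime 7 h 11 min, regular 44 h 0 min.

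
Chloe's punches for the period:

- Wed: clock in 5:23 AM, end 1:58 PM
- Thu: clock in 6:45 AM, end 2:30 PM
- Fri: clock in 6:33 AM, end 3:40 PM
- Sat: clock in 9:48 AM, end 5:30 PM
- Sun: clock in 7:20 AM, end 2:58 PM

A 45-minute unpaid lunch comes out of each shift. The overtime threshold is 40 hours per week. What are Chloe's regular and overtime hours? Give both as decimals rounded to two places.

Regular 37.03 hours, overtime 0.00 hours

Wed: 5:23 AM–1:58 PM = 8 h 35 min; less 45 min break → 7 h 50 min
Thu: 6:45 AM–2:30 PM = 7 h 45 min; less 45 min break → 7 h 0 min
Fri: 6:33 AM–3:40 PM = 9 h 7 min; less 45 min break → 8 h 22 min
Sat: 9:48 AM–5:30 PM = 7 h 42 min; less 45 min break → 6 h 57 min
Sun: 7:20 AM–2:58 PM = 7 h 38 min; less 45 min break → 6 h 53 min
Total worked: 37 h 2 min = 37.03 h.
Threshold 40 h → overtime 0 h 0 min, regular 37 h 2 min.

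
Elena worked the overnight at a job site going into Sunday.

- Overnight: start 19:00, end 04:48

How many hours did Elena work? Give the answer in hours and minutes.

Overnight: 19:00 → midnight = 5 h 0 min; midnight → 04:48 = 4 h 48 min; span 9 h 48 min

9 h 48 min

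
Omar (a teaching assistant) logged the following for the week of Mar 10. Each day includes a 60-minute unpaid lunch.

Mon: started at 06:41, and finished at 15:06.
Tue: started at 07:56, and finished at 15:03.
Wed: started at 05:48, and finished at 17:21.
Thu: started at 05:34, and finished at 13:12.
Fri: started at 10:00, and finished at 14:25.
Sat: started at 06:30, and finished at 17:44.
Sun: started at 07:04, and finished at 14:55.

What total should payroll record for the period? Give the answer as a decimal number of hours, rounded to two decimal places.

51.22 hours

Mon: 06:41–15:06 = 8 h 25 min; less 60 min break → 7 h 25 min
Tue: 07:56–15:03 = 7 h 7 min; less 60 min break → 6 h 7 min
Wed: 05:48–17:21 = 11 h 33 min; less 60 min break → 10 h 33 min
Thu: 05:34–13:12 = 7 h 38 min; less 60 min break → 6 h 38 min
Fri: 10:00–14:25 = 4 h 25 min; less 60 min break → 3 h 25 min
Sat: 06:30–17:44 = 11 h 14 min; less 60 min break → 10 h 14 min
Sun: 07:04–14:55 = 7 h 51 min; less 60 min break → 6 h 51 min
Total: 7 h 25 min + 6 h 7 min + 10 h 33 min + 6 h 38 min + 3 h 25 min + 10 h 14 min + 6 h 51 min = 51 h 13 min.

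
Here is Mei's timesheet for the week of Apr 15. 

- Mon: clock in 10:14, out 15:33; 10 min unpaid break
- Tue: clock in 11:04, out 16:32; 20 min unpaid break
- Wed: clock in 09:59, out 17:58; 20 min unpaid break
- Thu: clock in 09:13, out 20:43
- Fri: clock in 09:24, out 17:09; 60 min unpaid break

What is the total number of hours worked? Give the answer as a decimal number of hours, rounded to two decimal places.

Mon: 10:14–15:33 = 5 h 19 min; less 10 min break → 5 h 9 min
Tue: 11:04–16:32 = 5 h 28 min; less 20 min break → 5 h 8 min
Wed: 09:59–17:58 = 7 h 59 min; less 20 min break → 7 h 39 min
Thu: 09:13–20:43 = 11 h 30 min
Fri: 09:24–17:09 = 7 h 45 min; less 60 min break → 6 h 45 min
Total: 5 h 9 min + 5 h 8 min + 7 h 39 min + 11 h 30 min + 6 h 45 min = 36 h 11 min.

36.18 hours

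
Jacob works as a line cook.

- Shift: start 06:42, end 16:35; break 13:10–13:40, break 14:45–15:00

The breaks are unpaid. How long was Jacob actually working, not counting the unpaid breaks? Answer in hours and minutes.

Shift: 06:42–16:35 = 9 h 53 min; less 45 min break → 9 h 8 min

9 h 8 min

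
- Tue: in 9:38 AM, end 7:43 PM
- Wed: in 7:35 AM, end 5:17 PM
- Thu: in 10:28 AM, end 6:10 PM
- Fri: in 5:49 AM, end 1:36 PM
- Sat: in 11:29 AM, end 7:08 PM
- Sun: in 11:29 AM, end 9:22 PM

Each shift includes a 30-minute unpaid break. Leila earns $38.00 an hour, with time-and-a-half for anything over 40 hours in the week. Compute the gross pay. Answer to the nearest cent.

Tue: 9:38 AM–7:43 PM = 10 h 5 min; less 30 min break → 9 h 35 min
Wed: 7:35 AM–5:17 PM = 9 h 42 min; less 30 min break → 9 h 12 min
Thu: 10:28 AM–6:10 PM = 7 h 42 min; less 30 min break → 7 h 12 min
Fri: 5:49 AM–1:36 PM = 7 h 47 min; less 30 min break → 7 h 17 min
Sat: 11:29 AM–7:08 PM = 7 h 39 min; less 30 min break → 7 h 9 min
Sun: 11:29 AM–9:22 PM = 9 h 53 min; less 30 min break → 9 h 23 min
Total worked: 49 h 48 min = 2988 min.
Regular 40 h 0 min = 2400 min at $38.00/h; overtime 9 h 48 min = 588 min at $57.00/h.
Pay = (2400 × $38.00 + 588 × $57.00) ÷ 60 = $2078.60.

$2078.60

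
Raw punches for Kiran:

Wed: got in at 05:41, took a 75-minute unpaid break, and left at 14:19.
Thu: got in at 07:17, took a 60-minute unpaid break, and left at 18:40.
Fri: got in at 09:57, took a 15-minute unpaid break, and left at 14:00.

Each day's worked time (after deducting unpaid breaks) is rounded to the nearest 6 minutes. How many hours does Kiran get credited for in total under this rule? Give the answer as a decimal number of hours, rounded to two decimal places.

Wed: 05:41–14:19 = 8 h 38 min − 75 min = 7 h 23 min → rounds to 7 h 24 min
Thu: 07:17–18:40 = 11 h 23 min − 60 min = 10 h 23 min → rounds to 10 h 24 min
Fri: 09:57–14:00 = 4 h 3 min − 15 min = 3 h 48 min → rounds to 3 h 48 min
Total credited: 21 h 36 min.

21.60 hours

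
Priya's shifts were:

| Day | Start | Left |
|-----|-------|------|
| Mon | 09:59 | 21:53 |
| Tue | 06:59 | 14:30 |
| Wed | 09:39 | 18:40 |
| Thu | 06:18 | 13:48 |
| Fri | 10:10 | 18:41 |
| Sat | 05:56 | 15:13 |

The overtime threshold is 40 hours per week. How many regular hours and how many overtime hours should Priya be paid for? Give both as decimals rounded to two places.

Regular 40.00 hours, overtime 13.73 hours

Mon: 09:59–21:53 = 11 h 54 min
Tue: 06:59–14:30 = 7 h 31 min
Wed: 09:39–18:40 = 9 h 1 min
Thu: 06:18–13:48 = 7 h 30 min
Fri: 10:10–18:41 = 8 h 31 min
Sat: 05:56–15:13 = 9 h 17 min
Total worked: 53 h 44 min = 53.73 h.
Threshold 40 h → overtime 13 h 44 min, regular 40 h 0 min.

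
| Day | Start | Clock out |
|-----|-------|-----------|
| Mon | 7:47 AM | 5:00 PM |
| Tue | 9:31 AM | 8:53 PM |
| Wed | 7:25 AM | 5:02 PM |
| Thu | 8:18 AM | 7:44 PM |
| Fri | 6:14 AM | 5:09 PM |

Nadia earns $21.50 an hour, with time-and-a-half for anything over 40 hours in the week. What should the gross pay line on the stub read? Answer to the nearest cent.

$1264.74

Mon: 7:47 AM–5:00 PM = 9 h 13 min
Tue: 9:31 AM–8:53 PM = 11 h 22 min
Wed: 7:25 AM–5:02 PM = 9 h 37 min
Thu: 8:18 AM–7:44 PM = 11 h 26 min
Fri: 6:14 AM–5:09 PM = 10 h 55 min
Total worked: 52 h 33 min = 3153 min.
Regular 40 h 0 min = 2400 min at $21.50/h; overtime 12 h 33 min = 753 min at $32.25/h.
Pay = (2400 × $21.50 + 753 × $32.25) ÷ 60 = $1264.74.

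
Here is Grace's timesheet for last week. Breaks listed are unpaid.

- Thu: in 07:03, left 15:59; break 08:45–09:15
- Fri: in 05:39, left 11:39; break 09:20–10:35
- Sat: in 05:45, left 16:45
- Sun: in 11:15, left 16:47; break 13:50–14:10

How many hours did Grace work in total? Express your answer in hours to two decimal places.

Thu: 07:03–15:59 = 8 h 56 min; less 30 min break → 8 h 26 min
Fri: 05:39–11:39 = 6 h 0 min; less 75 min break → 4 h 45 min
Sat: 05:45–16:45 = 11 h 0 min
Sun: 11:15–16:47 = 5 h 32 min; less 20 min break → 5 h 12 min
Total: 8 h 26 min + 4 h 45 min + 11 h 0 min + 5 h 12 min = 29 h 23 min.

29.38 hours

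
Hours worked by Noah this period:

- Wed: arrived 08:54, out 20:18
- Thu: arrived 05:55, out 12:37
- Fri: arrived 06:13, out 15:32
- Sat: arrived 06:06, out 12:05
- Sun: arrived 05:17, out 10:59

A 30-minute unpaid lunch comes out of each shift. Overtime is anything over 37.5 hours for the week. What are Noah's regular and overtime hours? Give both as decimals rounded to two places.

Regular 36.60 hours, overtime 0.00 hours

Wed: 08:54–20:18 = 11 h 24 min; less 30 min break → 10 h 54 min
Thu: 05:55–12:37 = 6 h 42 min; less 30 min break → 6 h 12 min
Fri: 06:13–15:32 = 9 h 19 min; less 30 min break → 8 h 49 min
Sat: 06:06–12:05 = 5 h 59 min; less 30 min break → 5 h 29 min
Sun: 05:17–10:59 = 5 h 42 min; less 30 min break → 5 h 12 min
Total worked: 36 h 36 min = 36.60 h.
Threshold 37.5 h → overtime 0 h 0 min, regular 36 h 36 min.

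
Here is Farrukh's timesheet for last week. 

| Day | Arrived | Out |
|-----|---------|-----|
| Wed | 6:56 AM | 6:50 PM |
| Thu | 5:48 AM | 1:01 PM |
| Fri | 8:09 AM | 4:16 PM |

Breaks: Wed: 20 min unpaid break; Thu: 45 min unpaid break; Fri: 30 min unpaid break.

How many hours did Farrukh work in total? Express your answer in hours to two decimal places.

Wed: 6:56 AM–6:50 PM = 11 h 54 min; less 20 min break → 11 h 34 min
Thu: 5:48 AM–1:01 PM = 7 h 13 min; less 45 min break → 6 h 28 min
Fri: 8:09 AM–4:16 PM = 8 h 7 min; less 30 min break → 7 h 37 min
Total: 11 h 34 min + 6 h 28 min + 7 h 37 min = 25 h 39 min.

25.65 hours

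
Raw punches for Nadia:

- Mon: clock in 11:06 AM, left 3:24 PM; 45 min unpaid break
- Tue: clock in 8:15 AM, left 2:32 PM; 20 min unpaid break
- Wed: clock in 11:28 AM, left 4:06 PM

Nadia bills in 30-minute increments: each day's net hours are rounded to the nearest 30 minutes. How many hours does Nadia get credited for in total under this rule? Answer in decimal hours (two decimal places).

14.00 hours

Mon: 11:06 AM–3:24 PM = 4 h 18 min − 45 min = 3 h 33 min → rounds to 3 h 30 min
Tue: 8:15 AM–2:32 PM = 6 h 17 min − 20 min = 5 h 57 min → rounds to 6 h 0 min
Wed: 11:28 AM–4:06 PM = 4 h 38 min → rounds to 4 h 30 min
Total credited: 14 h 0 min.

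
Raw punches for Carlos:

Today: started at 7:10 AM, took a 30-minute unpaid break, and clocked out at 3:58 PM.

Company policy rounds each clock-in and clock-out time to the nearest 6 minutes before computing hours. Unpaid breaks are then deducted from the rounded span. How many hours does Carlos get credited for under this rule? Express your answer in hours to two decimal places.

Today: in 7:10 AM→7:12 AM, out 3:58 PM→4:00 PM; 8 h 48 min − 30 min = 8 h 18 min

8.30 hours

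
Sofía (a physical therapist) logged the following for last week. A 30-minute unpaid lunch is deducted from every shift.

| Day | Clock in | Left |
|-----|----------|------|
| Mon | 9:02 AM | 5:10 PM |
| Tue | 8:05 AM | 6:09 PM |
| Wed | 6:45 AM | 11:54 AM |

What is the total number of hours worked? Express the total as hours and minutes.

21 h 51 min

Mon: 9:02 AM–5:10 PM = 8 h 8 min; less 30 min break → 7 h 38 min
Tue: 8:05 AM–6:09 PM = 10 h 4 min; less 30 min break → 9 h 34 min
Wed: 6:45 AM–11:54 AM = 5 h 9 min; less 30 min break → 4 h 39 min
Total: 7 h 38 min + 9 h 34 min + 4 h 39 min = 21 h 51 min.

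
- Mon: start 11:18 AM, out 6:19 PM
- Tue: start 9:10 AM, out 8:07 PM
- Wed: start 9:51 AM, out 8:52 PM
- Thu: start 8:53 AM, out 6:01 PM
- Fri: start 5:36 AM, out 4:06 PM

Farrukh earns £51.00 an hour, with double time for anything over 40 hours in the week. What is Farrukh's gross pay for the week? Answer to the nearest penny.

Mon: 11:18 AM–6:19 PM = 7 h 1 min
Tue: 9:10 AM–8:07 PM = 10 h 57 min
Wed: 9:51 AM–8:52 PM = 11 h 1 min
Thu: 8:53 AM–6:01 PM = 9 h 8 min
Fri: 5:36 AM–4:06 PM = 10 h 30 min
Total worked: 48 h 37 min = 2917 min.
Regular 40 h 0 min = 2400 min at £51.00/h; overtime 8 h 37 min = 517 min at £102.00/h.
Pay = (2400 × £51.00 + 517 × £102.00) ÷ 60 = £2918.90.

£2918.90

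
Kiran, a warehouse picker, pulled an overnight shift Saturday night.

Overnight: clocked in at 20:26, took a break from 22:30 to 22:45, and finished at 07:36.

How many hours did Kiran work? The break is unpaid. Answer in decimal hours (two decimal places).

10.92 hours

Overnight: 20:26 → midnight = 3 h 34 min; midnight → 07:36 = 7 h 36 min; span 11 h 10 min; less 15 min break → 10 h 55 min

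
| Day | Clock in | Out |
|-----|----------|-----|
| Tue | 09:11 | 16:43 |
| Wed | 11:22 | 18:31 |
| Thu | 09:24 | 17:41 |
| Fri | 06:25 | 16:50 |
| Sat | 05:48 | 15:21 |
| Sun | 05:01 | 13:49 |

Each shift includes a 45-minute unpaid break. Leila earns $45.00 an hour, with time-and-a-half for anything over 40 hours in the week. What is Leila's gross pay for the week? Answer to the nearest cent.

$2288.25

Tue: 09:11–16:43 = 7 h 32 min; less 45 min break → 6 h 47 min
Wed: 11:22–18:31 = 7 h 9 min; less 45 min break → 6 h 24 min
Thu: 09:24–17:41 = 8 h 17 min; less 45 min break → 7 h 32 min
Fri: 06:25–16:50 = 10 h 25 min; less 45 min break → 9 h 40 min
Sat: 05:48–15:21 = 9 h 33 min; less 45 min break → 8 h 48 min
Sun: 05:01–13:49 = 8 h 48 min; less 45 min break → 8 h 3 min
Total worked: 47 h 14 min = 2834 min.
Regular 40 h 0 min = 2400 min at $45.00/h; overtime 7 h 14 min = 434 min at $67.50/h.
Pay = (2400 × $45.00 + 434 × $67.50) ÷ 60 = $2288.25.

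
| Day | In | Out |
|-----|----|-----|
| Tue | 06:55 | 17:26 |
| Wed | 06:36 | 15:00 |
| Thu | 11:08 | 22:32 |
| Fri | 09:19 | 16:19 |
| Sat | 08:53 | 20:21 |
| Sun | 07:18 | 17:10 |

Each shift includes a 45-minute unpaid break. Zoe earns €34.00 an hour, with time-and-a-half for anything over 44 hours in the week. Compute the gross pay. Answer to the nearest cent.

€2013.65

Tue: 06:55–17:26 = 10 h 31 min; less 45 min break → 9 h 46 min
Wed: 06:36–15:00 = 8 h 24 min; less 45 min break → 7 h 39 min
Thu: 11:08–22:32 = 11 h 24 min; less 45 min break → 10 h 39 min
Fri: 09:19–16:19 = 7 h 0 min; less 45 min break → 6 h 15 min
Sat: 08:53–20:21 = 11 h 28 min; less 45 min break → 10 h 43 min
Sun: 07:18–17:10 = 9 h 52 min; less 45 min break → 9 h 7 min
Total worked: 54 h 9 min = 3249 min.
Regular 44 h 0 min = 2640 min at €34.00/h; overtime 10 h 9 min = 609 min at €51.00/h.
Pay = (2640 × €34.00 + 609 × €51.00) ÷ 60 = €2013.65.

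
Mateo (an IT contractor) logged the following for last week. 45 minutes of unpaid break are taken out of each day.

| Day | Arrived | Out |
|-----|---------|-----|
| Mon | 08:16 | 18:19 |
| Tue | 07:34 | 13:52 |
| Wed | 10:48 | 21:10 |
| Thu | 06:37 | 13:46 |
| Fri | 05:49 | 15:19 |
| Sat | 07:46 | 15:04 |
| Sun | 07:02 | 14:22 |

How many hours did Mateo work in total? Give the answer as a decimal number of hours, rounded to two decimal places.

52.75 hours

Mon: 08:16–18:19 = 10 h 3 min; less 45 min break → 9 h 18 min
Tue: 07:34–13:52 = 6 h 18 min; less 45 min break → 5 h 33 min
Wed: 10:48–21:10 = 10 h 22 min; less 45 min break → 9 h 37 min
Thu: 06:37–13:46 = 7 h 9 min; less 45 min break → 6 h 24 min
Fri: 05:49–15:19 = 9 h 30 min; less 45 min break → 8 h 45 min
Sat: 07:46–15:04 = 7 h 18 min; less 45 min break → 6 h 33 min
Sun: 07:02–14:22 = 7 h 20 min; less 45 min break → 6 h 35 min
Total: 9 h 18 min + 5 h 33 min + 9 h 37 min + 6 h 24 min + 8 h 45 min + 6 h 33 min + 6 h 35 min = 52 h 45 min.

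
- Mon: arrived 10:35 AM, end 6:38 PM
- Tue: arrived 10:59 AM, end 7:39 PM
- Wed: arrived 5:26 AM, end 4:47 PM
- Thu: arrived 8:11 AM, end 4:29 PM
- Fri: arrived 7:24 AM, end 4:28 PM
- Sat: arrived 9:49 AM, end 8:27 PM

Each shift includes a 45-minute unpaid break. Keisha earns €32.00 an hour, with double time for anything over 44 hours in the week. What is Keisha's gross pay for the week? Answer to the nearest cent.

Mon: 10:35 AM–6:38 PM = 8 h 3 min; less 45 min break → 7 h 18 min
Tue: 10:59 AM–7:39 PM = 8 h 40 min; less 45 min break → 7 h 55 min
Wed: 5:26 AM–4:47 PM = 11 h 21 min; less 45 min break → 10 h 36 min
Thu: 8:11 AM–4:29 PM = 8 h 18 min; less 45 min break → 7 h 33 min
Fri: 7:24 AM–4:28 PM = 9 h 4 min; less 45 min break → 8 h 19 min
Sat: 9:49 AM–8:27 PM = 10 h 38 min; less 45 min break → 9 h 53 min
Total worked: 51 h 34 min = 3094 min.
Regular 44 h 0 min = 2640 min at €32.00/h; overtime 7 h 34 min = 454 min at €64.00/h.
Pay = (2640 × €32.00 + 454 × €64.00) ÷ 60 = €1892.27.

€1892.27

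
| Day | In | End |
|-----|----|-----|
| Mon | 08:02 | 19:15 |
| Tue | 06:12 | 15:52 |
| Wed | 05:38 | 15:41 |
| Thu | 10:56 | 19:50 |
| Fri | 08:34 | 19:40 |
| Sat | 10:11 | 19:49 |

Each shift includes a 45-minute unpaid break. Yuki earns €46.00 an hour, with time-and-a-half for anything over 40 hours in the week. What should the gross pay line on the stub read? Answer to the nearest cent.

€2948.60

Mon: 08:02–19:15 = 11 h 13 min; less 45 min break → 10 h 28 min
Tue: 06:12–15:52 = 9 h 40 min; less 45 min break → 8 h 55 min
Wed: 05:38–15:41 = 10 h 3 min; less 45 min break → 9 h 18 min
Thu: 10:56–19:50 = 8 h 54 min; less 45 min break → 8 h 9 min
Fri: 08:34–19:40 = 11 h 6 min; less 45 min break → 10 h 21 min
Sat: 10:11–19:49 = 9 h 38 min; less 45 min break → 8 h 53 min
Total worked: 56 h 4 min = 3364 min.
Regular 40 h 0 min = 2400 min at €46.00/h; overtime 16 h 4 min = 964 min at €69.00/h.
Pay = (2400 × €46.00 + 964 × €69.00) ÷ 60 = €2948.60.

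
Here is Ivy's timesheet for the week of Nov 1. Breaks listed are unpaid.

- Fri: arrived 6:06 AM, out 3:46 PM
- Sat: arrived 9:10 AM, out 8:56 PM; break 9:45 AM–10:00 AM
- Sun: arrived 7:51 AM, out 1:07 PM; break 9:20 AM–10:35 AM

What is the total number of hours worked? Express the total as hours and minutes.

25 h 12 min

Fri: 6:06 AM–3:46 PM = 9 h 40 min
Sat: 9:10 AM–8:56 PM = 11 h 46 min; less 15 min break → 11 h 31 min
Sun: 7:51 AM–1:07 PM = 5 h 16 min; less 75 min break → 4 h 1 min
Total: 9 h 40 min + 11 h 31 min + 4 h 1 min = 25 h 12 min.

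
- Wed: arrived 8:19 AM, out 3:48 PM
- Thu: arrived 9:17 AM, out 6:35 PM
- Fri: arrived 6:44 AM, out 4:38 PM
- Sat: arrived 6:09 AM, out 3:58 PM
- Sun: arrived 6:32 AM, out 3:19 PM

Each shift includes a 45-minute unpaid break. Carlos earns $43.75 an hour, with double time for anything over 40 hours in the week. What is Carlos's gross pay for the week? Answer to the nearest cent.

$1884.17

Wed: 8:19 AM–3:48 PM = 7 h 29 min; less 45 min break → 6 h 44 min
Thu: 9:17 AM–6:35 PM = 9 h 18 min; less 45 min break → 8 h 33 min
Fri: 6:44 AM–4:38 PM = 9 h 54 min; less 45 min break → 9 h 9 min
Sat: 6:09 AM–3:58 PM = 9 h 49 min; less 45 min break → 9 h 4 min
Sun: 6:32 AM–3:19 PM = 8 h 47 min; less 45 min break → 8 h 2 min
Total worked: 41 h 32 min = 2492 min.
Regular 40 h 0 min = 2400 min at $43.75/h; overtime 1 h 32 min = 92 min at $87.50/h.
Pay = (2400 × $43.75 + 92 × $87.50) ÷ 60 = $1884.17.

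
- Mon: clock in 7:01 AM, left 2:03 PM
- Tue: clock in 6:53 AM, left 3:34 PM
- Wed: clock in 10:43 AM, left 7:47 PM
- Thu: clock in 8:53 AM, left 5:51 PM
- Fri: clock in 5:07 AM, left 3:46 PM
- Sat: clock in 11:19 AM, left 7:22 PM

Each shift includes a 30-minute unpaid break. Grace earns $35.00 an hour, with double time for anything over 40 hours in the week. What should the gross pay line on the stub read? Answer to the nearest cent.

Mon: 7:01 AM–2:03 PM = 7 h 2 min; less 30 min break → 6 h 32 min
Tue: 6:53 AM–3:34 PM = 8 h 41 min; less 30 min break → 8 h 11 min
Wed: 10:43 AM–7:47 PM = 9 h 4 min; less 30 min break → 8 h 34 min
Thu: 8:53 AM–5:51 PM = 8 h 58 min; less 30 min break → 8 h 28 min
Fri: 5:07 AM–3:46 PM = 10 h 39 min; less 30 min break → 10 h 9 min
Sat: 11:19 AM–7:22 PM = 8 h 3 min; less 30 min break → 7 h 33 min
Total worked: 49 h 27 min = 2967 min.
Regular 40 h 0 min = 2400 min at $35.00/h; overtime 9 h 27 min = 567 min at $70.00/h.
Pay = (2400 × $35.00 + 567 × $70.00) ÷ 60 = $2061.50.

$2061.50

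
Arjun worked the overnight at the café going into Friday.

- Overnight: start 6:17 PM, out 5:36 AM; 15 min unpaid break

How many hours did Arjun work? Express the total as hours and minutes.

11 h 4 min

Overnight: 6:17 PM → midnight = 5 h 43 min; midnight → 5:36 AM = 5 h 36 min; span 11 h 19 min; less 15 min break → 11 h 4 min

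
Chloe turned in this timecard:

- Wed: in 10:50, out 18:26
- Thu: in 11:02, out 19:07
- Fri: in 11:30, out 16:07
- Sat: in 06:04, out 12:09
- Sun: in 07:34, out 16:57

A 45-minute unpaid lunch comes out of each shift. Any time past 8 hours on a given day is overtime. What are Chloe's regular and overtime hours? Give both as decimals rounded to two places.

Wed: 10:50–18:26 = 7 h 36 min; less 45 min break → 6 h 51 min
Thu: 11:02–19:07 = 8 h 5 min; less 45 min break → 7 h 20 min
Fri: 11:30–16:07 = 4 h 37 min; less 45 min break → 3 h 52 min
Sat: 06:04–12:09 = 6 h 5 min; less 45 min break → 5 h 20 min
Sun: 07:34–16:57 = 9 h 23 min; less 45 min break → 8 h 38 min
Wed reg 6 h 51 min / OT 0 h 0 min; Thu reg 7 h 20 min / OT 0 h 0 min; Fri reg 3 h 52 min / OT 0 h 0 min; Sat reg 5 h 20 min / OT 0 h 0 min; Sun reg 8 h 0 min / OT 0 h 38 min.
Totals: regular 31 h 23 min, overtime 0 h 38 min.

Regular 31.38 hours, overtime 0.63 hours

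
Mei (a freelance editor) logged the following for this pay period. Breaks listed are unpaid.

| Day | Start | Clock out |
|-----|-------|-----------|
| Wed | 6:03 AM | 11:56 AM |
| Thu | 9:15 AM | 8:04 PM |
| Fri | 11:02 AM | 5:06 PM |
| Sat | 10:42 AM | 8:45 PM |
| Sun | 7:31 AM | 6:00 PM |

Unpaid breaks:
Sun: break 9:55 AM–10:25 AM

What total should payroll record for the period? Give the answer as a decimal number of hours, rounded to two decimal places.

Wed: 6:03 AM–11:56 AM = 5 h 53 min
Thu: 9:15 AM–8:04 PM = 10 h 49 min
Fri: 11:02 AM–5:06 PM = 6 h 4 min
Sat: 10:42 AM–8:45 PM = 10 h 3 min
Sun: 7:31 AM–6:00 PM = 10 h 29 min; less 30 min break → 9 h 59 min
Total: 5 h 53 min + 10 h 49 min + 6 h 4 min + 10 h 3 min + 9 h 59 min = 42 h 48 min.

42.80 hours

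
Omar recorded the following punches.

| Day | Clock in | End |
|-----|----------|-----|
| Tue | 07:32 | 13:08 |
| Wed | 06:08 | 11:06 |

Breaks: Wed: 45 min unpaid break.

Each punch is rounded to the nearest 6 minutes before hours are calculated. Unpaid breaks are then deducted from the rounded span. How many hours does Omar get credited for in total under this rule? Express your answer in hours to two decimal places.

Tue: in 07:32→07:30, out 13:08→13:06; 5 h 36 min
Wed: in 06:08→06:06, out 11:06→11:06; 5 h 0 min − 45 min = 4 h 15 min
Total credited: 9 h 51 min.

9.85 hours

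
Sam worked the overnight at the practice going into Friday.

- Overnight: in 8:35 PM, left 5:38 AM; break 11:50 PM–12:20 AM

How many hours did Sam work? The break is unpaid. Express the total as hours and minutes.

Overnight: 8:35 PM → midnight = 3 h 25 min; midnight → 5:38 AM = 5 h 38 min; span 9 h 3 min; less 30 min break → 8 h 33 min

8 h 33 min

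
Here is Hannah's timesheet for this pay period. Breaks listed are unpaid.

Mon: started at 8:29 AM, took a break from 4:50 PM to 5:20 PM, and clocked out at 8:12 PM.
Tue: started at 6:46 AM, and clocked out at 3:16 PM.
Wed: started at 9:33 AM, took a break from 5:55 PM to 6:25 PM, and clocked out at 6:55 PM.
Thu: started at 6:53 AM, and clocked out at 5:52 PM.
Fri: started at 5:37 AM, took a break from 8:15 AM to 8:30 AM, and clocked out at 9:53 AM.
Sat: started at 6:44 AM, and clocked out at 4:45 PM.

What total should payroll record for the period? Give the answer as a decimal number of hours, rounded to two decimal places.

53.60 hours

Mon: 8:29 AM–8:12 PM = 11 h 43 min; less 30 min break → 11 h 13 min
Tue: 6:46 AM–3:16 PM = 8 h 30 min
Wed: 9:33 AM–6:55 PM = 9 h 22 min; less 30 min break → 8 h 52 min
Thu: 6:53 AM–5:52 PM = 10 h 59 min
Fri: 5:37 AM–9:53 AM = 4 h 16 min; less 15 min break → 4 h 1 min
Sat: 6:44 AM–4:45 PM = 10 h 1 min
Total: 11 h 13 min + 8 h 30 min + 8 h 52 min + 10 h 59 min + 4 h 1 min + 10 h 1 min = 53 h 36 min.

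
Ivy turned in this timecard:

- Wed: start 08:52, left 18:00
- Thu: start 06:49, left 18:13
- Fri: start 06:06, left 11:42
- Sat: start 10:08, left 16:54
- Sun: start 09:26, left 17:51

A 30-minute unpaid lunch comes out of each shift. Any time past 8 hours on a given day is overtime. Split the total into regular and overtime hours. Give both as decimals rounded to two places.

Regular 35.28 hours, overtime 3.53 hours

Wed: 08:52–18:00 = 9 h 8 min; less 30 min break → 8 h 38 min
Thu: 06:49–18:13 = 11 h 24 min; less 30 min break → 10 h 54 min
Fri: 06:06–11:42 = 5 h 36 min; less 30 min break → 5 h 6 min
Sat: 10:08–16:54 = 6 h 46 min; less 30 min break → 6 h 16 min
Sun: 09:26–17:51 = 8 h 25 min; less 30 min break → 7 h 55 min
Wed reg 8 h 0 min / OT 0 h 38 min; Thu reg 8 h 0 min / OT 2 h 54 min; Fri reg 5 h 6 min / OT 0 h 0 min; Sat reg 6 h 16 min / OT 0 h 0 min; Sun reg 7 h 55 min / OT 0 h 0 min.
Totals: regular 35 h 17 min, overtime 3 h 32 min.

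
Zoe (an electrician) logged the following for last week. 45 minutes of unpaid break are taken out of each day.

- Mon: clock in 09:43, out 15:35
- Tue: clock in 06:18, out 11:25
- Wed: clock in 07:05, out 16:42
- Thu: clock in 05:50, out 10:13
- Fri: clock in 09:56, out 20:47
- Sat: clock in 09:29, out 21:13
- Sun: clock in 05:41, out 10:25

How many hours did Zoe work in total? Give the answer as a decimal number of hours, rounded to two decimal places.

Mon: 09:43–15:35 = 5 h 52 min; less 45 min break → 5 h 7 min
Tue: 06:18–11:25 = 5 h 7 min; less 45 min break → 4 h 22 min
Wed: 07:05–16:42 = 9 h 37 min; less 45 min break → 8 h 52 min
Thu: 05:50–10:13 = 4 h 23 min; less 45 min break → 3 h 38 min
Fri: 09:56–20:47 = 10 h 51 min; less 45 min break → 10 h 6 min
Sat: 09:29–21:13 = 11 h 44 min; less 45 min break → 10 h 59 min
Sun: 05:41–10:25 = 4 h 44 min; less 45 min break → 3 h 59 min
Total: 5 h 7 min + 4 h 22 min + 8 h 52 min + 3 h 38 min + 10 h 6 min + 10 h 59 min + 3 h 59 min = 47 h 3 min.

47.05 hours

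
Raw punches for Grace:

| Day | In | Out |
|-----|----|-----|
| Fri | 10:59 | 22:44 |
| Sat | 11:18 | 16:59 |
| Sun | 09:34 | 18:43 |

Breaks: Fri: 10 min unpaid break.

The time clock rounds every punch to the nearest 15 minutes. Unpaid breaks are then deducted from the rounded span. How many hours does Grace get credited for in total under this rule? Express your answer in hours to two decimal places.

Fri: in 10:59→11:00, out 22:44→22:45; 11 h 45 min − 10 min = 11 h 35 min
Sat: in 11:18→11:15, out 16:59→17:00; 5 h 45 min
Sun: in 09:34→09:30, out 18:43→18:45; 9 h 15 min
Total credited: 26 h 35 min.

26.58 hours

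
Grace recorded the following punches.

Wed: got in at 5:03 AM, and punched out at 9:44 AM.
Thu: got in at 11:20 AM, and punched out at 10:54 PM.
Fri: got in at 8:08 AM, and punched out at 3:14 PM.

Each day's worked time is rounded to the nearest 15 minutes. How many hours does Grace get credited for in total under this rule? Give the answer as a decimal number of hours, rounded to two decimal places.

23.25 hours

Wed: 5:03 AM–9:44 AM = 4 h 41 min → rounds to 4 h 45 min
Thu: 11:20 AM–10:54 PM = 11 h 34 min → rounds to 11 h 30 min
Fri: 8:08 AM–3:14 PM = 7 h 6 min → rounds to 7 h 0 min
Total credited: 23 h 15 min.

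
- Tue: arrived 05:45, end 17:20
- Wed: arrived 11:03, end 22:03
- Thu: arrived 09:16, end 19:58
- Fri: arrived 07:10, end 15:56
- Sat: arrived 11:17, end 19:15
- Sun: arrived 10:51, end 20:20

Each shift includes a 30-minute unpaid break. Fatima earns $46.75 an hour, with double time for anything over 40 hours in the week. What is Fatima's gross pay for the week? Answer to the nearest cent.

Tue: 05:45–17:20 = 11 h 35 min; less 30 min break → 11 h 5 min
Wed: 11:03–22:03 = 11 h 0 min; less 30 min break → 10 h 30 min
Thu: 09:16–19:58 = 10 h 42 min; less 30 min break → 10 h 12 min
Fri: 07:10–15:56 = 8 h 46 min; less 30 min break → 8 h 16 min
Sat: 11:17–19:15 = 7 h 58 min; less 30 min break → 7 h 28 min
Sun: 10:51–20:20 = 9 h 29 min; less 30 min break → 8 h 59 min
Total worked: 56 h 30 min = 3390 min.
Regular 40 h 0 min = 2400 min at $46.75/h; overtime 16 h 30 min = 990 min at $93.50/h.
Pay = (2400 × $46.75 + 990 × $93.50) ÷ 60 = $3412.75.

$3412.75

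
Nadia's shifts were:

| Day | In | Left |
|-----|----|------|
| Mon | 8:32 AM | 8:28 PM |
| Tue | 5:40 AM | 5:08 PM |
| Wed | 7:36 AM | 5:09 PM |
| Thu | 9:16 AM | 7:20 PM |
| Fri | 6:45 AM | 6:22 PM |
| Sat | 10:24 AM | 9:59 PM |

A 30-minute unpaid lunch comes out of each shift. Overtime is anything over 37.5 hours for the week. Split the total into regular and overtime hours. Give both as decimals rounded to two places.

Regular 37.50 hours, overtime 25.72 hours

Mon: 8:32 AM–8:28 PM = 11 h 56 min; less 30 min break → 11 h 26 min
Tue: 5:40 AM–5:08 PM = 11 h 28 min; less 30 min break → 10 h 58 min
Wed: 7:36 AM–5:09 PM = 9 h 33 min; less 30 min break → 9 h 3 min
Thu: 9:16 AM–7:20 PM = 10 h 4 min; less 30 min break → 9 h 34 min
Fri: 6:45 AM–6:22 PM = 11 h 37 min; less 30 min break → 11 h 7 min
Sat: 10:24 AM–9:59 PM = 11 h 35 min; less 30 min break → 11 h 5 min
Total worked: 63 h 13 min = 63.22 h.
Threshold 37.5 h → overtime 25 h 43 min, regular 37 h 30 min.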